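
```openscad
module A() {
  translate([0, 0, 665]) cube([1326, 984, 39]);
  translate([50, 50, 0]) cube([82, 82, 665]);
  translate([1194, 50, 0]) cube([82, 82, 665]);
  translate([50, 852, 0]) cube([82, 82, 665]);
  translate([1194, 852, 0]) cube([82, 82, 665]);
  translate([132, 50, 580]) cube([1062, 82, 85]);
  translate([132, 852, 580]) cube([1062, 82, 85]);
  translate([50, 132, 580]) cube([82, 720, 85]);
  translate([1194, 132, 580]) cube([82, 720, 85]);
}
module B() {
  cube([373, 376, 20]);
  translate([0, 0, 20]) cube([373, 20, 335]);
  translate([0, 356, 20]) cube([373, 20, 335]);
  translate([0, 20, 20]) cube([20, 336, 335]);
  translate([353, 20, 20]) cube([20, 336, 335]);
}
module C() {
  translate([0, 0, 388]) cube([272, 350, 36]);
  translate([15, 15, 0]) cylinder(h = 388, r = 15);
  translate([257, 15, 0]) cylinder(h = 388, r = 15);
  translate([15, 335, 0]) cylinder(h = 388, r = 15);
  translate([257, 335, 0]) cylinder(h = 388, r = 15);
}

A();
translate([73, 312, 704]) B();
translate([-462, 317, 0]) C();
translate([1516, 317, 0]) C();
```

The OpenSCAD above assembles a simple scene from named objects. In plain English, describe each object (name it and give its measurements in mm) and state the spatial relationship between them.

A is a table with a 1326×984 mm rectangular top, 39 mm thick, top surface at z = 704 mm, supported by four 82×82 mm square legs, each inset 50 mm from the nearest pair of top edges, running from the floor. Four apron rails, 82 mm thick and 85 mm tall, run between adjacent legs with their top edges flush with the underside of the top and their outer faces flush with the legs' outer faces.

B is an open storage box with external size 373×376×355 mm and wall thickness 20 mm (the base is also 20 mm thick). The base covers the whole footprint; the four walls stand on the base, with the y-facing walls full-width and the x-facing walls fitting between their inner faces.

C is a simple wooden stool: a rectangular seat 272 mm (x) by 350 mm (y), 36 mm thick, top face at z = 424 mm, on four round legs, each 30 mm in diameter. The legs rest on z = 0, each leg's axis is inset half a diameter from the nearest pair of seat edges (so the leg's bounding box is flush with the corner).

The open box is on top of the table. Two stools sit around the table at the −x, +x sides.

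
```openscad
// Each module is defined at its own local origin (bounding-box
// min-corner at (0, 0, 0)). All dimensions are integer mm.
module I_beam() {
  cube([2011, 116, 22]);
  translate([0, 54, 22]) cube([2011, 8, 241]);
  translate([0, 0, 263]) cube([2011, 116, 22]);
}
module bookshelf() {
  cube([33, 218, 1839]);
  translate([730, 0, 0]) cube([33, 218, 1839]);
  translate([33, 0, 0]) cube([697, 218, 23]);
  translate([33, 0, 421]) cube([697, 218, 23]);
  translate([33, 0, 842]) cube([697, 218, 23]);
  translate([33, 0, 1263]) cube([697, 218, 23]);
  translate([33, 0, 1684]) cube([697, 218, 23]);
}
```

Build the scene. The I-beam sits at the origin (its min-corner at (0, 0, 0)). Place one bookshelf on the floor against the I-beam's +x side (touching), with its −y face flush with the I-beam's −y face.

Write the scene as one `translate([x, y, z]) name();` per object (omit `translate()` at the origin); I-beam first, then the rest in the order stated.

I_beam();
translate([2011, 0, 0]) bookshelf();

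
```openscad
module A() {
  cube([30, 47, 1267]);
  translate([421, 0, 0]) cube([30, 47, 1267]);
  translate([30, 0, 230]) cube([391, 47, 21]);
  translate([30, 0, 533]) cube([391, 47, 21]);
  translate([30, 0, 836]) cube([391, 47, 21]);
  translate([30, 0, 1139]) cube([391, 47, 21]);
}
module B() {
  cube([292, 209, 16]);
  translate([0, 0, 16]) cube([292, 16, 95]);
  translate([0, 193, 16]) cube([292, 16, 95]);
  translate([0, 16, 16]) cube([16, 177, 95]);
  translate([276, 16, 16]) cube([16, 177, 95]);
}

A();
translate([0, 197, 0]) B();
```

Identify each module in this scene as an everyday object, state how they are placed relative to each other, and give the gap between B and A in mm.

The open box's nearest face is 150 mm from the ladder's +y face.

A is a ladder. B is an open box. The open box is on the floor beside the ladder on its +y side. The gap between the open box and the ladder is 150 mm.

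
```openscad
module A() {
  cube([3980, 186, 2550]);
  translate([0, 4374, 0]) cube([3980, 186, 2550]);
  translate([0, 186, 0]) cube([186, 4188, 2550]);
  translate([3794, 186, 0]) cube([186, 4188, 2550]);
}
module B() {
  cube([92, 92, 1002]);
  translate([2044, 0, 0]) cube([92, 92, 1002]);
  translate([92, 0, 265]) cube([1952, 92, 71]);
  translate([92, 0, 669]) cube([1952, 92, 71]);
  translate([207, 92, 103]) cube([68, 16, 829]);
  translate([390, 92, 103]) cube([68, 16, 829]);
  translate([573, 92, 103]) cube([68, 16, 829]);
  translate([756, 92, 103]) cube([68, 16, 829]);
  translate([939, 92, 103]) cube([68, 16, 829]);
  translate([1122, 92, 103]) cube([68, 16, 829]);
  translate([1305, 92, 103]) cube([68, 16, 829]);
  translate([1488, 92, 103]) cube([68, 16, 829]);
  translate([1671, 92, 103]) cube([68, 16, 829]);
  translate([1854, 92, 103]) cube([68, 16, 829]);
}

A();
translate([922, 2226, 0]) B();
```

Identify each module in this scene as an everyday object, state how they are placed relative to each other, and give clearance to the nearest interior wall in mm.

A is a house frame. B is a fence section. The fence section sits inside the house frame, centred. The clearance to the nearest interior wall is 736 mm.

Clearances: x = 736, y = 2040; minimum 736 mm.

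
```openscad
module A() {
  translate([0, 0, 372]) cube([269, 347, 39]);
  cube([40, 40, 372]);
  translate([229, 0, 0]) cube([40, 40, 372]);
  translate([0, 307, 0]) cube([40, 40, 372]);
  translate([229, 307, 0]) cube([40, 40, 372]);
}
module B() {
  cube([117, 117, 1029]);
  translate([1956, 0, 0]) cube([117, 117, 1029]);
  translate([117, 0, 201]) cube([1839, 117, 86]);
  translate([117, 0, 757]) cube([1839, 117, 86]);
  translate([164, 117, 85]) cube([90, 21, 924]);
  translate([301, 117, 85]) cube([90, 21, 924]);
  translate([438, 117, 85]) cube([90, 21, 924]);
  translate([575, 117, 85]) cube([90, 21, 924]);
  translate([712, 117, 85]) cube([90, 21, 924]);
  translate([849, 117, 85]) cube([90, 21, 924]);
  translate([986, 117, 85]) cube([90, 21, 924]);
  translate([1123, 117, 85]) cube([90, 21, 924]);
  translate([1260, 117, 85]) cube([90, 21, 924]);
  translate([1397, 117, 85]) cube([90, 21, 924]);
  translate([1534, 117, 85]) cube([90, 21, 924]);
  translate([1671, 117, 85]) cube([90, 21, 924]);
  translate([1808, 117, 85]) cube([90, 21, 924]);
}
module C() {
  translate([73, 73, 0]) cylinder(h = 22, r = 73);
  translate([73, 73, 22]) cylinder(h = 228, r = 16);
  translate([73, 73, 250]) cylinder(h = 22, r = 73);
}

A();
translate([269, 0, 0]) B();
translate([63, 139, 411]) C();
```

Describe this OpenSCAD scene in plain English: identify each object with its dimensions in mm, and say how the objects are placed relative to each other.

A is a simple wooden stool: a rectangular seat 269 mm (x) by 347 mm (y), 39 mm thick, top face at z = 411 mm, on four square legs, each 40×40 mm in cross-section. The legs rest on z = 0, each flush with a corner of the seat.

B is a fence section. Two 117×117 mm posts, 1029 mm tall, stand on the floor with a clear span of 1839 mm between their inner faces. Two horizontal rails of 117×86 mm section span the gap between the posts with their undersides at z = 201 mm and z = 757 mm, flush with the posts' −y face. 13 pickets, each 90 mm wide, 21 mm thick and 924 mm tall, are fixed to the +y face of the rails with their bottoms at z = 85 mm, evenly spaced across the span with equal gaps (rounded down to the nearest mm) at the −x end and between each pair — any rounding remainder accumulates at the +x end.

C is a spool: two coaxial disc flanges of radius 73 mm and thickness 22 mm, joined by a core cylinder of radius 16 mm and height 228 mm. The lower flange rests on z = 0 and the three cylinders share a vertical axis.

The fence section is against the stool's +x side, with their −y faces flush. The spool is on top of the stool.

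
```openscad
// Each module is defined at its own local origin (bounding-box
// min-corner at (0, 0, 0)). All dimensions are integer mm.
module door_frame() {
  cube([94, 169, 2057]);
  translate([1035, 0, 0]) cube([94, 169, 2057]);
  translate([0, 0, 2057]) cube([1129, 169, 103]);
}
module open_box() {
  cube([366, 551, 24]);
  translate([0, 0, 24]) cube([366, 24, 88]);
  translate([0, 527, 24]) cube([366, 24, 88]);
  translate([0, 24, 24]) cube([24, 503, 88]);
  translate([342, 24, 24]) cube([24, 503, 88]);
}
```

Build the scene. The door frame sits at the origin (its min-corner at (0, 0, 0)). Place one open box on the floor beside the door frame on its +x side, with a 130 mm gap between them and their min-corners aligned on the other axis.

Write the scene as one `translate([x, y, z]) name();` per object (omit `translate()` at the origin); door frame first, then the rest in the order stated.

door_frame();
translate([1259, 0, 0]) open_box();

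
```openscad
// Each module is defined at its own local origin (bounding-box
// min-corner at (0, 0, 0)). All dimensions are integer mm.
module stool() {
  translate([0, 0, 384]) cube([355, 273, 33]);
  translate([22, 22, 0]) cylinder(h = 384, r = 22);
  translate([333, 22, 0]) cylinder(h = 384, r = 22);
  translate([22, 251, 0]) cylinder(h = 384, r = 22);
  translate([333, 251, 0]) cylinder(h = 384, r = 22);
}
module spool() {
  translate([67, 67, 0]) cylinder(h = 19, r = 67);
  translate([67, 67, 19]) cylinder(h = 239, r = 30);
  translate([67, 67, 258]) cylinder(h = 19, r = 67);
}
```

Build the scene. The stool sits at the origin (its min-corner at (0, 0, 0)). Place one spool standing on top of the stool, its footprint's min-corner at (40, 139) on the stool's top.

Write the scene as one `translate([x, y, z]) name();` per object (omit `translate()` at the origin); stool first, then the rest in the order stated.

stool();
translate([40, 139, 417]) spool();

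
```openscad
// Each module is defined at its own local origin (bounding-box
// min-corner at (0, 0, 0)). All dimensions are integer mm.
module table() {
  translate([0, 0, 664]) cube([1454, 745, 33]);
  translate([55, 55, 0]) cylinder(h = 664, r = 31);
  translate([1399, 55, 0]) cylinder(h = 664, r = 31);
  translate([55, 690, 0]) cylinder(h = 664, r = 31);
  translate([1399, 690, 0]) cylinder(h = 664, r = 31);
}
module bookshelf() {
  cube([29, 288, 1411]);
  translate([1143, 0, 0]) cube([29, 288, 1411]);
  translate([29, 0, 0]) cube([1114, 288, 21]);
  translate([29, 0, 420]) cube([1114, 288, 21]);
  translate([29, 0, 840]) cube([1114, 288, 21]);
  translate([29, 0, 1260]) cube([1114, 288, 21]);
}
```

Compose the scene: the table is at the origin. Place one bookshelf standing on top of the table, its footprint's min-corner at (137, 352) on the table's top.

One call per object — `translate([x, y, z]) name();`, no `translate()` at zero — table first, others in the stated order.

table();
translate([137, 352, 697]) bookshelf();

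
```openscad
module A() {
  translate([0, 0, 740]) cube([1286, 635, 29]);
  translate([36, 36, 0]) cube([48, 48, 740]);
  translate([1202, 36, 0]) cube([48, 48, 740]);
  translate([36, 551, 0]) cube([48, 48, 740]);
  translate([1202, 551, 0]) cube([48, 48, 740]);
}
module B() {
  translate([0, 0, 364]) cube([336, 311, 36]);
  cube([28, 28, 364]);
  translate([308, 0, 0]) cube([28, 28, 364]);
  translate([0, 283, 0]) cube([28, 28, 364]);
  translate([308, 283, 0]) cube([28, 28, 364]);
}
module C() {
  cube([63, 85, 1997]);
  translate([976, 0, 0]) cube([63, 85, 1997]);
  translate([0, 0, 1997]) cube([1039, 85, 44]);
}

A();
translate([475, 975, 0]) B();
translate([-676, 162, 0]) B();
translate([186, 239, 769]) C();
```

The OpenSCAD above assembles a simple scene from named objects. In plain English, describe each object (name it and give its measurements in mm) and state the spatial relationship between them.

A is a table with a 1286×635 mm rectangular top, 29 mm thick, top surface at z = 769 mm, supported by four 48×48 mm square legs, each inset 36 mm from the nearest pair of top edges, running from the floor.

B is a four-legged stool. The seat is a 336×311×36 mm slab whose top surface is at z = 400 mm; four square legs, each 28×28 mm in cross-section, run from the floor (z = 0) to the underside of the seat, each flush with a corner of the seat.

C is a rectangular door frame: two vertical jambs of 63×85 mm section, 1997 mm tall, with a clear opening 913 mm wide between their inner faces. A header 44 mm tall and 85 mm deep lies on top of the jambs and spans the full outside width.

Two stools sit around the table at the +y, −x sides. The door frame is on top of the table.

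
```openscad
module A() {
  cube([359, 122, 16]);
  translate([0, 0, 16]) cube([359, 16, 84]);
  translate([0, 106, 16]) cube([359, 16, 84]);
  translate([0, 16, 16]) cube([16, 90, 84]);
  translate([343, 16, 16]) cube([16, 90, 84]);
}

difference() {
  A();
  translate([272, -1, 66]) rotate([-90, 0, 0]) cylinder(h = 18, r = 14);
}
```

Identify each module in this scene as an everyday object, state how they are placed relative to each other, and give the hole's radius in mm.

A is an open box. The open box has a circular hole through its front wall. The hole's radius is 14 mm.

The subtracted cylinder has r = 14 mm.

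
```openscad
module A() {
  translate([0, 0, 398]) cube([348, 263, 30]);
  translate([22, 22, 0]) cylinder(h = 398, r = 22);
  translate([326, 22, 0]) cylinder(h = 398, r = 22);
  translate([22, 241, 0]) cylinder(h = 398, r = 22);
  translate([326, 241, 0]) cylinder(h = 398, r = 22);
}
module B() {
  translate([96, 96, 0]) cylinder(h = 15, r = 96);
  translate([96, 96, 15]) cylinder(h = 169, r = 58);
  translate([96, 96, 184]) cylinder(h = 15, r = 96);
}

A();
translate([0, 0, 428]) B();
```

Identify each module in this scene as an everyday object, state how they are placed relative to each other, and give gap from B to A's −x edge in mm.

The spool's min-x is at 0; the stool's min-x is 0; gap = 0 mm.

A is a stool. B is a spool. The spool is on top of the stool. The gap from the spool to the stool's −x edge is 0 mm.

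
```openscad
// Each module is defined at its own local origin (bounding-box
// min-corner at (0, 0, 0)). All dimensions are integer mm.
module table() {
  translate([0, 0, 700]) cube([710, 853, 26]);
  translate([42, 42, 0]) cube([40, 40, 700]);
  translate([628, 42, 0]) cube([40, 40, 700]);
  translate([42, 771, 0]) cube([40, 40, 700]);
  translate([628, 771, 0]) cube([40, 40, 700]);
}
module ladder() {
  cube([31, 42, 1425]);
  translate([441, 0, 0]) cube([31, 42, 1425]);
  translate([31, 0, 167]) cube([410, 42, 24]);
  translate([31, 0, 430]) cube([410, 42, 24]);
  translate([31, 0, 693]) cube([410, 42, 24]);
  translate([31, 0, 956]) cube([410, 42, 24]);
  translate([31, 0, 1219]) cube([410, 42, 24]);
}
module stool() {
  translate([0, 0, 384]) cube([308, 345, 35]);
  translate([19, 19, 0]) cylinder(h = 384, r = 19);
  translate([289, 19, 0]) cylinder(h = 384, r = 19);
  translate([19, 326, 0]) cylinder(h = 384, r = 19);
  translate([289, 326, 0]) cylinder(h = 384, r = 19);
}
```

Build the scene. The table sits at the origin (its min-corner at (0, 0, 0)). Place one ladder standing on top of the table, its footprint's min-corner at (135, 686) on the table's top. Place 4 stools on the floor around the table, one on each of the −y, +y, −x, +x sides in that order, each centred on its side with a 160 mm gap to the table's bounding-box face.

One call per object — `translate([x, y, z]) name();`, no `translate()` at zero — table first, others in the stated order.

table();
translate([135, 686, 726]) ladder();
translate([201, -505, 0]) stool();
translate([201, 1013, 0]) stool();
translate([-468, 254, 0]) stool();
translate([870, 254, 0]) stool();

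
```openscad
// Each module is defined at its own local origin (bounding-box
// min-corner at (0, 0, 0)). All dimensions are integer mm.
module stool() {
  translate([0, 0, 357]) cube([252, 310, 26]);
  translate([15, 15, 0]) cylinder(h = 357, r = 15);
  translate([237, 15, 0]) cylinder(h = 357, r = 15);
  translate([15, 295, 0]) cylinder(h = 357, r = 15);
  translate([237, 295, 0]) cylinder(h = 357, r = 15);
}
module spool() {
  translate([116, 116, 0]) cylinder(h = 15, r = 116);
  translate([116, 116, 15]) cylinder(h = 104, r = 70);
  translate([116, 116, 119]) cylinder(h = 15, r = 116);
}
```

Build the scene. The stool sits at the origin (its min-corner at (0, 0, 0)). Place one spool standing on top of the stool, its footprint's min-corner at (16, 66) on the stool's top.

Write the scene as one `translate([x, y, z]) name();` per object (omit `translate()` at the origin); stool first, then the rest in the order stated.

stool();
translate([16, 66, 383]) spool();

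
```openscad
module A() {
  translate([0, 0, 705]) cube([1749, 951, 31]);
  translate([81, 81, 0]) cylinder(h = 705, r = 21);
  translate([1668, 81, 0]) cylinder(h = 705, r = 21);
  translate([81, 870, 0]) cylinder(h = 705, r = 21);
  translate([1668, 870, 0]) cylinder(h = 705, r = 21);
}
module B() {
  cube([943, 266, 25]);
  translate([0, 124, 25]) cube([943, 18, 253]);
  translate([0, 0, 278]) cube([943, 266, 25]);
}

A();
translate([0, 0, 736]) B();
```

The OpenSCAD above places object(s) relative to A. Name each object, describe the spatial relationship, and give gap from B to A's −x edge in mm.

A is a table. B is an I-beam. The I-beam is on top of the table. The gap from the I-beam to the table's −x edge is 0 mm.

The I-beam's min-x is at 0; the table's min-x is 0; gap = 0 mm.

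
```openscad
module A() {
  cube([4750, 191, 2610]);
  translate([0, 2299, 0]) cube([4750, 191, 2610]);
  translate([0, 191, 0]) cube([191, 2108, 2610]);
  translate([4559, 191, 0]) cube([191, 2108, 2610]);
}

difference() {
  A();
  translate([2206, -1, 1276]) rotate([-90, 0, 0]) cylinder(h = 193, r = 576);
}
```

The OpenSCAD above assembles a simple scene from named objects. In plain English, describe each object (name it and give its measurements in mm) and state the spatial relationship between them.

A is the wall frame of a small rectangular building: four walls, each 2610 mm tall and 191 mm thick, enclosing a footprint 4750 mm (x) by 2490 mm (y) outside-to-outside, with no floor or roof. The front and back walls (the −y and +y sides) span the full width; the two side walls fit between them.

The house frame has a circular hole of radius 576 mm through its front wall, centred at (x = 2206, z = 1276).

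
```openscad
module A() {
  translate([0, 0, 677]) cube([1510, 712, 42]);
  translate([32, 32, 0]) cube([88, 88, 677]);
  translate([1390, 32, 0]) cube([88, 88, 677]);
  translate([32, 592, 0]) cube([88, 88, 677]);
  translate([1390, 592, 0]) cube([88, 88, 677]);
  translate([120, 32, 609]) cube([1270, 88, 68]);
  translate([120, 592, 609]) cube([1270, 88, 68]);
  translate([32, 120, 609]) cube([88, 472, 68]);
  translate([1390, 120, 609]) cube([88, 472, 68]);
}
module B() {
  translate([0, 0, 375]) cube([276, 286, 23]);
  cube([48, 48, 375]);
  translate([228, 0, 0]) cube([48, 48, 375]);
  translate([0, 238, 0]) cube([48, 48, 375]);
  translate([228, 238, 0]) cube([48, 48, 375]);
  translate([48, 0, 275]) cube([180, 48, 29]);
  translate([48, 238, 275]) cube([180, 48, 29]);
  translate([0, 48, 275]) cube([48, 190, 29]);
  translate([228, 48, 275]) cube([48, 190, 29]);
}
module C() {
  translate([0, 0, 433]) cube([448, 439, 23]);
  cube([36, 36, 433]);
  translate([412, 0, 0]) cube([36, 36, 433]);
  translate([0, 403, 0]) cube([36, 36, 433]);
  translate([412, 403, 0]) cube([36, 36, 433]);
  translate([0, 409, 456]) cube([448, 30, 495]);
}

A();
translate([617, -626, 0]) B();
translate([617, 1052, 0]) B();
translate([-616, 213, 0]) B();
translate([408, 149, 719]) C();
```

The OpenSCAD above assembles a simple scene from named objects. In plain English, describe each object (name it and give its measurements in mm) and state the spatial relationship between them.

A is a rectangular dining table. The top is 1510×712×42 mm with its upper surface at z = 719 mm. It stands on four 88×88 mm square legs, each inset 32 mm from the nearest pair of top edges, running from the floor to the underside of the top. Four apron rails, 88 mm thick and 68 mm tall, run between adjacent legs with their top edges flush with the underside of the top and their outer faces flush with the legs' outer faces.

B is a simple wooden stool: a rectangular seat 276 mm (x) by 286 mm (y), 23 mm thick, top face at z = 398 mm, on four square legs, each 48×48 mm in cross-section. The legs rest on z = 0, each flush with a corner of the seat. Four stretchers, 48 mm wide and 29 mm tall, connect adjacent legs with their undersides at z = 275 mm, each running between the inner faces of the legs it joins and aligned with the legs' outer faces on the other axis.

C is a chair: 448×439 mm seat, 23 mm thick, top at z = 456 mm, on four 36 mm square corner legs flush with the seat edges. A 30 mm thick backrest slab spans the full seat width, extending 495 mm above the seat top, its back face flush with the seat's +y edge.

Three stools sit around the table at the −y, +y, −x sides. The chair is on top of the table.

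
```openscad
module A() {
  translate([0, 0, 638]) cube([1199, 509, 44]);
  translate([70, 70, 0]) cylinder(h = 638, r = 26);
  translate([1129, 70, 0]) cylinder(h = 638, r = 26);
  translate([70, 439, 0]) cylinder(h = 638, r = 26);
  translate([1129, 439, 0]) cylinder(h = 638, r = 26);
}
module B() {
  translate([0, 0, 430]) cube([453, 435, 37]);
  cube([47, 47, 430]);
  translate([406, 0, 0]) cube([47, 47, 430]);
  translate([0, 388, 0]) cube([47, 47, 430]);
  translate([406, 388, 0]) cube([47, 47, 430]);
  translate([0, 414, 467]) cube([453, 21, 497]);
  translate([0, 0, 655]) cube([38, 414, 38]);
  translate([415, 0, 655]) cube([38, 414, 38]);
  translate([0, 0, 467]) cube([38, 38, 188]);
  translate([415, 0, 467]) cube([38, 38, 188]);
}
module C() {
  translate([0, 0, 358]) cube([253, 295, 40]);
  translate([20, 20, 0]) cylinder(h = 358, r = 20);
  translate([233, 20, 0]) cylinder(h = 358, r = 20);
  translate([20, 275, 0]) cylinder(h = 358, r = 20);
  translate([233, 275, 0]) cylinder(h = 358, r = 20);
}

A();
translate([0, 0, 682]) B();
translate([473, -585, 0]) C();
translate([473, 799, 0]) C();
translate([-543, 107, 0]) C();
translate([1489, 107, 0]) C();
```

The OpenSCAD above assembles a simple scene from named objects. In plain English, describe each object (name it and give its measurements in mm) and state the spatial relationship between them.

A is a table with a 1199×509 mm rectangular top, 44 mm thick, top surface at z = 682 mm, supported by four round legs of 52 mm diameter, each leg's bounding box inset 44 mm from the nearest pair of top edges, running from the floor.

B is a chair: 453×435 mm seat, 37 mm thick, top at z = 467 mm, on four 47 mm square corner legs flush with the seat edges. A 21 mm thick backrest slab spans the full seat width, extending 497 mm above the seat top, its back face flush with the seat's +y edge. Two armrests of 38×38 mm section run along each side from the seat's front edge to the front of the backrest, top faces 226 mm above the seat top and outer faces flush with the seat's x-edges; a 38×38 mm post under the front of each armrest stands on the seat at the front corner.

C is a four-legged stool. The seat is 253×295 mm, 40 mm thick, top at z = 398 mm. It stands on four round legs, each 40 mm in diameter, from z = 0 to the seat underside, each leg's axis is inset half a diameter from the nearest pair of seat edges (so the leg's bounding box is flush with the corner).

The chair is on top of the table. Four stools sit around the table at the −y, +y, −x, +x sides.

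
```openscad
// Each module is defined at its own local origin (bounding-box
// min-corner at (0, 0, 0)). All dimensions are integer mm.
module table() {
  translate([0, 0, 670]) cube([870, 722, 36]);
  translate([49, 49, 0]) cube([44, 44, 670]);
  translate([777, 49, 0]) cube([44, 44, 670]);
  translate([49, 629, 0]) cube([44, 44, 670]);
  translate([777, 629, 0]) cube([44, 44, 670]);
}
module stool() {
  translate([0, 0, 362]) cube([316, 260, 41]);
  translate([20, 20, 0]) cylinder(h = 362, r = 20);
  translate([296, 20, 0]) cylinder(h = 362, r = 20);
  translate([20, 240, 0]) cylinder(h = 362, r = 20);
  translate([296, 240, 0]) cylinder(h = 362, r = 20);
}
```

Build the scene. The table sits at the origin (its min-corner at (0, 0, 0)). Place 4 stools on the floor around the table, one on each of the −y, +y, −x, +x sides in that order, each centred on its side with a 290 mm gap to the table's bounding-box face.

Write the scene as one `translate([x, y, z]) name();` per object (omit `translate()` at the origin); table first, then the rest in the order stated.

table();
translate([277, -550, 0]) stool();
translate([277, 1012, 0]) stool();
translate([-606, 231, 0]) stool();
translate([1160, 231, 0]) stool();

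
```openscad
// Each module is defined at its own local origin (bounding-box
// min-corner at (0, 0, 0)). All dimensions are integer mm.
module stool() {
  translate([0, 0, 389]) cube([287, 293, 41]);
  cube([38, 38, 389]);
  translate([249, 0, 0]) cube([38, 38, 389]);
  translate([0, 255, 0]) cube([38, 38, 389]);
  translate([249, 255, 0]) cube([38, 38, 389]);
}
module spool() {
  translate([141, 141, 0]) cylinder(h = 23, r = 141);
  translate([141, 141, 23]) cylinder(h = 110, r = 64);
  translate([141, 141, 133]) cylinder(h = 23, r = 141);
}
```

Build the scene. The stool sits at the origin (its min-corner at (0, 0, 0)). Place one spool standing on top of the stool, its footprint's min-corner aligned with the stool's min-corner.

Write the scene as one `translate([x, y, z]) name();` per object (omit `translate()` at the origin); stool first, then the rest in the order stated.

stool();
translate([0, 0, 430]) spool();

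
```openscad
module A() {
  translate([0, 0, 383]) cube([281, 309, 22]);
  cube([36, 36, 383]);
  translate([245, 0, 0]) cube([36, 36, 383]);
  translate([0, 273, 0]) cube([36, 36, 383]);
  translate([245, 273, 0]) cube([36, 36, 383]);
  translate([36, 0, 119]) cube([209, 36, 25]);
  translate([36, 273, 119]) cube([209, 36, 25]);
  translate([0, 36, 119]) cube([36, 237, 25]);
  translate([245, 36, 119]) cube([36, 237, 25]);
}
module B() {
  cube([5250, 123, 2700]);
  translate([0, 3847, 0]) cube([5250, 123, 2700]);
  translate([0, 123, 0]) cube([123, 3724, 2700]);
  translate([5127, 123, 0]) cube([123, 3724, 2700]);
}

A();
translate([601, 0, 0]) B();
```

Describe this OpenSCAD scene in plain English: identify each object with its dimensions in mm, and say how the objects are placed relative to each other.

A is a four-legged stool. The seat is a 281×309×22 mm slab whose top surface is at z = 405 mm; four square legs, each 36×36 mm in cross-section, run from the floor (z = 0) to the underside of the seat, each flush with a corner of the seat. Four stretchers, 36 mm wide and 25 mm tall, connect adjacent legs with their undersides at z = 119 mm, each running between the inner faces of the legs it joins and aligned with the legs' outer faces on the other axis.

B is the wall frame of a small rectangular building: four walls, each 2700 mm tall and 123 mm thick, enclosing a footprint 5250 mm (x) by 3970 mm (y) outside-to-outside, with no floor or roof. The front and back walls (the −y and +y sides) span the full width; the two side walls fit between them.

The house frame is on the floor beside the stool on its +x side.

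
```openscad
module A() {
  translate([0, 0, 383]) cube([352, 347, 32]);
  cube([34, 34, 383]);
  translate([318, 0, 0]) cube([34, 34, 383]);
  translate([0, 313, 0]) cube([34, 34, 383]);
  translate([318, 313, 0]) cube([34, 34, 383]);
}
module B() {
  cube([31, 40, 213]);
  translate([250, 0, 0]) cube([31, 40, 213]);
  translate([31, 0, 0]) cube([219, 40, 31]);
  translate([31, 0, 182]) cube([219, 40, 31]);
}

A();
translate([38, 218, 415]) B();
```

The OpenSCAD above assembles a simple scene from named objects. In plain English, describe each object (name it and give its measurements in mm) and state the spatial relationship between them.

A is a four-legged stool. The seat is 352×347 mm, 32 mm thick, top at z = 415 mm. It stands on four square legs, each 34×34 mm in cross-section, from z = 0 to the seat underside, each flush with a corner of the seat.

B is a picture frame with a 219×151 mm rectangular opening (x by z) and a uniform 31 mm border on every side. Frame depth is 40 mm along y. It is built from two vertical stiles running the full outside height and two horizontal rails spanning the gap between the stiles.

The picture frame is on top of the stool.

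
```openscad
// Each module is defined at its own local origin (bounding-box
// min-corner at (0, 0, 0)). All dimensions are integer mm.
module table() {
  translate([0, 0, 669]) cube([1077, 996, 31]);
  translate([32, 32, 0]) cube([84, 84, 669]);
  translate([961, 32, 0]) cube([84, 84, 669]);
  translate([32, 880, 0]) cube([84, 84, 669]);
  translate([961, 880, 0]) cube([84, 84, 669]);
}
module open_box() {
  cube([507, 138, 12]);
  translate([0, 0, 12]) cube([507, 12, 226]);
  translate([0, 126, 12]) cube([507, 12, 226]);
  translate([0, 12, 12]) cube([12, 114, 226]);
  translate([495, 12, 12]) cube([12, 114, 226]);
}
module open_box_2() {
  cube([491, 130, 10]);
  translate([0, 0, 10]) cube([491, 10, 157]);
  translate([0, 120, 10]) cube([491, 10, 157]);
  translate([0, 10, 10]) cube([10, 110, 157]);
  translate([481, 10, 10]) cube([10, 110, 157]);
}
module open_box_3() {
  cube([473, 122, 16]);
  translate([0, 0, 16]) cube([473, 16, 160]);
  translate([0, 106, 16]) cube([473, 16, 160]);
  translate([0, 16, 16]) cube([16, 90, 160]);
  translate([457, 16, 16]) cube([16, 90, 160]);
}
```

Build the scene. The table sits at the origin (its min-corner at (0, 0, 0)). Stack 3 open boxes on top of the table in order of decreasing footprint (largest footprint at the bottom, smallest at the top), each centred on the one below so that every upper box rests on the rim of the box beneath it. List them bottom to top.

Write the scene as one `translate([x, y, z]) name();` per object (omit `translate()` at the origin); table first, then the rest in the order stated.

table();
translate([285, 429, 700]) open_box();
translate([293, 433, 938]) open_box_2();
translate([302, 437, 1105]) open_box_3();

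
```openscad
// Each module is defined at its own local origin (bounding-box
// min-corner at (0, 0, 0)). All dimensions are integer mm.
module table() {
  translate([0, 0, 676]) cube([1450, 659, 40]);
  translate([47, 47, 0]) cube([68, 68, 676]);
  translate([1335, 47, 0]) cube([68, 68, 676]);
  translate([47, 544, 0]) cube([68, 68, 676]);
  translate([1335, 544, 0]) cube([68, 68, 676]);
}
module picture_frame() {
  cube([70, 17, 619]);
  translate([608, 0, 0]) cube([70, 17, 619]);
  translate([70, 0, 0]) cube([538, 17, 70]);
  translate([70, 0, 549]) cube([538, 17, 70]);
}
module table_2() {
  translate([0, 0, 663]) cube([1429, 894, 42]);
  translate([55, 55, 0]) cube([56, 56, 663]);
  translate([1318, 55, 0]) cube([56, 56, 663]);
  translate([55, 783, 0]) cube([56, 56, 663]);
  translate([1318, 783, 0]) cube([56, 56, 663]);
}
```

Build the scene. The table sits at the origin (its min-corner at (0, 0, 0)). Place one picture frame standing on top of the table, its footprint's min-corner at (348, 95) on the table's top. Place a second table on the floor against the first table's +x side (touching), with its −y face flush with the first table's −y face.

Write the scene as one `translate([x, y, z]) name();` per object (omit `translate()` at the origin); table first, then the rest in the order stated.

table();
translate([348, 95, 716]) picture_frame();
translate([1450, 0, 0]) table_2();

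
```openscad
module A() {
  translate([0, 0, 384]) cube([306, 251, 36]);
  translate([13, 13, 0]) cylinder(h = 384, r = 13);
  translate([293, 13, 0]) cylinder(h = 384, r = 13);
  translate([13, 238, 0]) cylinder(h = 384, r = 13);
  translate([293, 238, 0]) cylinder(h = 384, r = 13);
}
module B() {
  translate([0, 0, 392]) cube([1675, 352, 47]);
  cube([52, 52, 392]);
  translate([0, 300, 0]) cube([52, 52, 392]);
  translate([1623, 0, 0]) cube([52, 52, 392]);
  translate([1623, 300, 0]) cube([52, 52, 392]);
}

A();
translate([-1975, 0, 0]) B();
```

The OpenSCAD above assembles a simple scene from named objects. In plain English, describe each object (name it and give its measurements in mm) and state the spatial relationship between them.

A is a simple wooden stool: a rectangular seat 306 mm (x) by 251 mm (y), 36 mm thick, top face at z = 420 mm, on four round legs, each 26 mm in diameter. The legs rest on z = 0, each leg's axis is inset half a diameter from the nearest pair of seat edges (so the leg's bounding box is flush with the corner).

B is a long wooden bench with a 1675 mm (x) × 352 mm (y) seat, 47 mm thick, its top surface 439 mm above the floor. Four 52 mm square legs at the seat corners, flush with the edges, run from z = 0 to the seat underside.

The bench is on the floor beside the stool on its −x side.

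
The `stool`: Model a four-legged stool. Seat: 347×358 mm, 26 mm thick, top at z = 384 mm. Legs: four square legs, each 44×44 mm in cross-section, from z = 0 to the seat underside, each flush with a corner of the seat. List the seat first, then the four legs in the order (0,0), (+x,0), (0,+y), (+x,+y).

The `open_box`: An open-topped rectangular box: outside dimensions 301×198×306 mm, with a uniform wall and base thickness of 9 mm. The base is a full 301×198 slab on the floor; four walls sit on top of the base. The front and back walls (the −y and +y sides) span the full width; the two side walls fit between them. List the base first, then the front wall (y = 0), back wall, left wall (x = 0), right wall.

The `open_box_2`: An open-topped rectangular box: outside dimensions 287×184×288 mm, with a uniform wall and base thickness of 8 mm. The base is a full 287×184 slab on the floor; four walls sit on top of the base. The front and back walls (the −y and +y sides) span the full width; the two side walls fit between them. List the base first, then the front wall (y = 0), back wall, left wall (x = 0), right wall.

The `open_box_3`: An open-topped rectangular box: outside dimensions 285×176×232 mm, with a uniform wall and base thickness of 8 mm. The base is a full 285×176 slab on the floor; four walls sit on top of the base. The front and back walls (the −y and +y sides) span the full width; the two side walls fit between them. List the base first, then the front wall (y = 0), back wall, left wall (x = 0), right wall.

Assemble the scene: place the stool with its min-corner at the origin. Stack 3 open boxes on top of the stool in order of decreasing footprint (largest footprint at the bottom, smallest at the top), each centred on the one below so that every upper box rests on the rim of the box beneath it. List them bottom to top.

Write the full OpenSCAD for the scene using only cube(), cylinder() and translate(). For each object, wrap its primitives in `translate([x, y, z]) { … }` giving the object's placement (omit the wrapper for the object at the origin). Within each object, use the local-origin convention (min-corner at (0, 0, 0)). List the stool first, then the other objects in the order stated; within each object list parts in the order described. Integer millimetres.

translate([0, 0, 358]) cube([347, 358, 26]);
cube([44, 44, 358]);
translate([303, 0, 0]) cube([44, 44, 358]);
translate([0, 314, 0]) cube([44, 44, 358]);
translate([303, 314, 0]) cube([44, 44, 358]);
translate([23, 80, 384]) {
  cube([301, 198, 9]);
  translate([0, 0, 9]) cube([301, 9, 297]);
  translate([0, 189, 9]) cube([301, 9, 297]);
  translate([0, 9, 9]) cube([9, 180, 297]);
  translate([292, 9, 9]) cube([9, 180, 297]);
}
translate([30, 87, 690]) {
  cube([287, 184, 8]);
  translate([0, 0, 8]) cube([287, 8, 280]);
  translate([0, 176, 8]) cube([287, 8, 280]);
  translate([0, 8, 8]) cube([8, 168, 280]);
  translate([279, 8, 8]) cube([8, 168, 280]);
}
translate([31, 91, 978]) {
  cube([285, 176, 8]);
  translate([0, 0, 8]) cube([285, 8, 224]);
  translate([0, 168, 8]) cube([285, 8, 224]);
  translate([0, 8, 8]) cube([8, 160, 224]);
  translate([277, 8, 8]) cube([8, 160, 224]);
}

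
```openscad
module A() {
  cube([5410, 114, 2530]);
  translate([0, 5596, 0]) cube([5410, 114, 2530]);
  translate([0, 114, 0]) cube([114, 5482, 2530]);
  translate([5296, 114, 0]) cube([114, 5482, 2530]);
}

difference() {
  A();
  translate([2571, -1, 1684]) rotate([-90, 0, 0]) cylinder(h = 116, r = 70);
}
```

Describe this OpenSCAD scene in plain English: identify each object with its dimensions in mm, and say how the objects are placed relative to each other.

A is the wall frame of a small rectangular building: four walls, each 2530 mm tall and 114 mm thick, enclosing a footprint 5410 mm (x) by 5710 mm (y) outside-to-outside, with no floor or roof. The front and back walls (the −y and +y sides) span the full width; the two side walls fit between them.

The house frame has a circular hole of radius 70 mm through its front wall, centred at (x = 2571, z = 1684).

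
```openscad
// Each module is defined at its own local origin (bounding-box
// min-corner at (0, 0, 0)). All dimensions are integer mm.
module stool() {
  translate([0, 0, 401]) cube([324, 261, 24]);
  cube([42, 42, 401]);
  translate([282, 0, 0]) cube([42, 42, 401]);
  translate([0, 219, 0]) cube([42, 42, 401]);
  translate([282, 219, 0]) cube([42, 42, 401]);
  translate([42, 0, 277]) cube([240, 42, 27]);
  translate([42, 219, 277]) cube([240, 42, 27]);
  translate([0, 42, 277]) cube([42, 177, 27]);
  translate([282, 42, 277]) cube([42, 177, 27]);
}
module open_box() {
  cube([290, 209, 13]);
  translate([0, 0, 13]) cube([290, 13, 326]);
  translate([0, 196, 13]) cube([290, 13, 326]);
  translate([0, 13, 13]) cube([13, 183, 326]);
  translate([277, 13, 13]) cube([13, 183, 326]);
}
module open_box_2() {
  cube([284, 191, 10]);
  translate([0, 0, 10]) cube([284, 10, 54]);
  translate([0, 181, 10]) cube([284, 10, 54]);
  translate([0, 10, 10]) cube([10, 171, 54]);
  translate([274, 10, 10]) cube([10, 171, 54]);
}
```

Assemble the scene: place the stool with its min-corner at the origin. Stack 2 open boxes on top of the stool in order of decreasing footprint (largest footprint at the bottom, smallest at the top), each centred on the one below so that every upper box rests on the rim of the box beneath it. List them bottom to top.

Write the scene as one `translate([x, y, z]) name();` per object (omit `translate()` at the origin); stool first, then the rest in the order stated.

stool();
translate([17, 26, 425]) open_box();
translate([20, 35, 764]) open_box_2();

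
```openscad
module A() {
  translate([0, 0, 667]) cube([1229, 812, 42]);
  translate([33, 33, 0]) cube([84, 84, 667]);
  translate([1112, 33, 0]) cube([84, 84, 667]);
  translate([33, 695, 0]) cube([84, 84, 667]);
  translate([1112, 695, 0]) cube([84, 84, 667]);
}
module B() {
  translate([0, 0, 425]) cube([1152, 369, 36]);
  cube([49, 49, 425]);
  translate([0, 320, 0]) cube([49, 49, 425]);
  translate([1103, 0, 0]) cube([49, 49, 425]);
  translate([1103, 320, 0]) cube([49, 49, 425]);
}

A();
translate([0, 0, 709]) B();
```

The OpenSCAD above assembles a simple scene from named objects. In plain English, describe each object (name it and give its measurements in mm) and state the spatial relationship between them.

A is a rectangular dining table. The top is 1229×812×42 mm with its upper surface at z = 709 mm. It stands on four 84×84 mm square legs, each inset 33 mm from the nearest pair of top edges, running from the floor to the underside of the top.

B is a bench: a 1152×369 mm seat slab, 36 mm thick, top at z = 461 mm, on four 49×49 mm square legs flush with the seat corners and standing on z = 0.

The bench is on top of the table.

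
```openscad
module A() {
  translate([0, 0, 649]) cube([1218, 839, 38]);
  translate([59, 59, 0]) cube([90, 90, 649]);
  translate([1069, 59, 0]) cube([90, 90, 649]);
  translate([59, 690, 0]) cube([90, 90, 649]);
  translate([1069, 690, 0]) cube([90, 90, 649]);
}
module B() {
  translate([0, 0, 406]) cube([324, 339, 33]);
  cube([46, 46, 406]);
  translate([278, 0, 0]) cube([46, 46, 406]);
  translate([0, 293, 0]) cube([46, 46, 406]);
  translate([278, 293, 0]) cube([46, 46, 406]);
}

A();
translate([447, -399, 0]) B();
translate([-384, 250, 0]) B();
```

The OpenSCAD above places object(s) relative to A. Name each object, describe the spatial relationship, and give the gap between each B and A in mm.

Each stool's nearest face is 60 mm from the table's bounding box.

A is a table. B is a stool. Two stools sit around the table at the −y, −x sides. The gap between each stool and the table is 60 mm.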